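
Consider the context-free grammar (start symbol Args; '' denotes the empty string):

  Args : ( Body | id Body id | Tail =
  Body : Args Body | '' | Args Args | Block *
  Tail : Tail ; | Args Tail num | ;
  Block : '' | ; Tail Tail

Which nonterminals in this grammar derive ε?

Directly nullable (have an ''-production): Body, Block.
No other nonterminal has a production whose RHS symbols are all nullable.

{ Block, Body }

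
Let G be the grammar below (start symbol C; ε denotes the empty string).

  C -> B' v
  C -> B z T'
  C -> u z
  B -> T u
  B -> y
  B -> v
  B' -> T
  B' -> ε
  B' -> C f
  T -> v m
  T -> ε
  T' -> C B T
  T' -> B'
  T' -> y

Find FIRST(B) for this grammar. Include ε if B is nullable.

{ u, v, y }

From B -> T u: T nullable, take FIRST(T) ∪ {u} = { u, v }.
B -> y contributes {y}.
B -> v contributes {v}.
Union: FIRST(B) = { u, v, y }.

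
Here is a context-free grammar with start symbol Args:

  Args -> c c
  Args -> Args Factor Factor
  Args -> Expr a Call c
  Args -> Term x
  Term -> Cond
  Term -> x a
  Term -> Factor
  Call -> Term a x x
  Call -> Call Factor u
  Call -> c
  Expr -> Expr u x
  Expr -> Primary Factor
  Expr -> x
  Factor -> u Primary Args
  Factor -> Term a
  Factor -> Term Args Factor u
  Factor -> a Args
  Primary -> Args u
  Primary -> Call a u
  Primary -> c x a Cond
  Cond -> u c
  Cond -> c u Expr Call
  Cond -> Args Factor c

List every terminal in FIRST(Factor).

{ a, c, u, x }

Factor -> u Primary Args contributes {u}.
From Factor -> Term a: add FIRST(Term) = { a, c, u, x }.
From Factor -> Term Args Factor u: add FIRST(Term) = { a, c, u, x }.
Factor -> a Args contributes {a}.
Union: FIRST(Factor) = { a, c, u, x }.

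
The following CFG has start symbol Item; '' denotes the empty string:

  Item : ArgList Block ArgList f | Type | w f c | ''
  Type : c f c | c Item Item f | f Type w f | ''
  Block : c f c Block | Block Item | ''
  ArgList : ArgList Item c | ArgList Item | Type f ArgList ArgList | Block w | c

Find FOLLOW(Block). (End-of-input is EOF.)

{ c, f, w }

In Item : ArgList Block ArgList f: add FIRST(ArgList f) = { c, f, w }.
In Block : c f c Block: Block is at the end, add FOLLOW(Block) = { c, f, w }.
In Block : Block Item: add FIRST(Item)\{''} = { c, f, w }.
  Since Item is nullable, also add FOLLOW(Block) = { c, f, w }.
In ArgList : Block w: add FIRST(w) = { w }.
Union: FOLLOW(Block) = { c, f, w }.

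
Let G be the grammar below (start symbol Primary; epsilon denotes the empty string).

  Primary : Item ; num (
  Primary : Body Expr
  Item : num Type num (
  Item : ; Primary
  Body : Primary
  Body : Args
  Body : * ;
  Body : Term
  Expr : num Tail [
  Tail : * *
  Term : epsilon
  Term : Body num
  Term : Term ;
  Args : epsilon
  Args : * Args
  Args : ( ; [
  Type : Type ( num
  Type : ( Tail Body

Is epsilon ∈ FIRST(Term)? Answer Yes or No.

Yes

Term has an epsilon-production, so Term ⇒ epsilon.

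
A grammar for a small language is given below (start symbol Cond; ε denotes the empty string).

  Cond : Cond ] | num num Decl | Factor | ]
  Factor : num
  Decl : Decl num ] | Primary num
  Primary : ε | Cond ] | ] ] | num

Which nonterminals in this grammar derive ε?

{ Primary }

Directly nullable (have an ε-production): Primary.
No other nonterminal has a production whose RHS symbols are all nullable.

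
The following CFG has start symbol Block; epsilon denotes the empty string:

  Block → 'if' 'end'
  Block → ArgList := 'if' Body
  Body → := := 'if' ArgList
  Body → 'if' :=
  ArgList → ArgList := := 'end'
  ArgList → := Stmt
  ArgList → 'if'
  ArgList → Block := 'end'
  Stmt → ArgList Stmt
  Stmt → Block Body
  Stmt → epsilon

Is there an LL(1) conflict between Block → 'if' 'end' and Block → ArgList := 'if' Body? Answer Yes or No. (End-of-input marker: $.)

Yes

FIRST('if' 'end') = { 'if' } and FIRST(ArgList := 'if' Body) = { 'if', := }.
Both contain 'if', so the two alternatives are not disjoint — LL(1) conflict.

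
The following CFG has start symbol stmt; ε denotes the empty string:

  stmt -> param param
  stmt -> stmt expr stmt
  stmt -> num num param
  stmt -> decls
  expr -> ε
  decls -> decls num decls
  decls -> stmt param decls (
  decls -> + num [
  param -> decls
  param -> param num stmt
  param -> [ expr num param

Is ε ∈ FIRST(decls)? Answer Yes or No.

No

Nullable nonterminals: expr.
No production of decls has an RHS whose symbols are all nullable, so decls is not nullable.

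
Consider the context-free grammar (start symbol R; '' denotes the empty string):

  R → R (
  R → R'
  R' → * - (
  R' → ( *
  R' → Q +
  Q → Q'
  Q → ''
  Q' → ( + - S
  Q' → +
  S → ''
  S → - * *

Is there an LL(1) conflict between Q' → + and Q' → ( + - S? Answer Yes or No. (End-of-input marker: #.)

No

FIRST(+) = { + } and FIRST(( + - S) = { ( }.
The FIRST sets are disjoint and neither alternative is nullable — no conflict.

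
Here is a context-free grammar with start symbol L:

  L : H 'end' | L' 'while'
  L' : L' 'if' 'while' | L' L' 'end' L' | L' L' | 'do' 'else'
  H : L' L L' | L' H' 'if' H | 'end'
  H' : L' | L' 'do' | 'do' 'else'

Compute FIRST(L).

From L : H 'end': add FIRST(H) = { 'do', 'end' }.
From L : L' 'while': add FIRST(L') = { 'do' }.
Union: FIRST(L) = { 'do', 'end' }.

{ 'do', 'end' }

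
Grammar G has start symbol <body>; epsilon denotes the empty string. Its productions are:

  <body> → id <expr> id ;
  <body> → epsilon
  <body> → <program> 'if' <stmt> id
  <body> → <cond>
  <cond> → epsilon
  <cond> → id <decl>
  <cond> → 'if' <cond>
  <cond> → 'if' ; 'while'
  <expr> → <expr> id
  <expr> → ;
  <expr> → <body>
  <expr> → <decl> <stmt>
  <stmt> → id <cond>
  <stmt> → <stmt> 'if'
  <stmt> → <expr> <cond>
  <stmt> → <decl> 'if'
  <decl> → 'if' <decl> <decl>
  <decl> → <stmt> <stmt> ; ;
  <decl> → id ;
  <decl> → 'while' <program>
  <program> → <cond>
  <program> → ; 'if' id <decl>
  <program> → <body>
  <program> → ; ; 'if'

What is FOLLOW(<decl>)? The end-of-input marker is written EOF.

{ EOF, 'if', 'while', ;, id }

In <cond> → id <decl>: <decl> is at the end, add FOLLOW(<cond>) = { EOF, 'if', 'while', ;, id }.
In <expr> → <decl> <stmt>: add FIRST(<stmt>)\{epsilon} = { 'if', 'while', ;, id }.
  Since <stmt> is nullable, also add FOLLOW(<expr>) = { 'if', 'while', ;, id }.
In <stmt> → <decl> 'if': add FIRST('if') = { 'if' }.
In <decl> → 'if' <decl> <decl>: add FIRST(<decl>) = { 'if', 'while', ;, id }.
In <decl> → 'if' <decl> <decl>: <decl> is at the end, add FOLLOW(<decl>) = { EOF, 'if', 'while', ;, id }.
In <program> → ; 'if' id <decl>: <decl> is at the end, add FOLLOW(<program>) = { EOF, 'if', 'while', ;, id }.
Union: FOLLOW(<decl>) = { EOF, 'if', 'while', ;, id }.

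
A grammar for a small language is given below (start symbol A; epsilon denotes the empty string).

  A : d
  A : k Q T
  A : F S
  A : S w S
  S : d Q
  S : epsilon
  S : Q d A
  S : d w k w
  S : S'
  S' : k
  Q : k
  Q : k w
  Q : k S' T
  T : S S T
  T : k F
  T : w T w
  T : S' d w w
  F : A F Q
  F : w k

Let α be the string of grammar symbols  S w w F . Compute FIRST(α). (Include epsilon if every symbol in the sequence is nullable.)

Add FIRST(S)\{epsilon} = { d, k }; S is nullable, continue.
w is a terminal; add {w} and stop.

{ d, k, w }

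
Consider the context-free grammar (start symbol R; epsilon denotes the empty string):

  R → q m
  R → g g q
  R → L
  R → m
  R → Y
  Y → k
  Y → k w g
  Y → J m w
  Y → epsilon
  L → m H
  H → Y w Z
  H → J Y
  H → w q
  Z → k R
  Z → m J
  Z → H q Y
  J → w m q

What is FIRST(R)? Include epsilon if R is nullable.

R → q m contributes {q}.
R → g g q contributes {g}.
From R → L: add FIRST(L) = { m }.
R → m contributes {m}.
From R → Y: add FIRST(Y) = { k, w, epsilon } (including epsilon since Y is nullable).
Union: FIRST(R) = { g, k, m, q, w, epsilon }.

{ g, k, m, q, w, epsilon }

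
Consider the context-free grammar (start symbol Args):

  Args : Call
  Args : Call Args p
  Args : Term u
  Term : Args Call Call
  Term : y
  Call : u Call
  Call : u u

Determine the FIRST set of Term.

From Term : Args Call Call: add FIRST(Args) = { u, y }.
Term : y contributes {y}.
Union: FIRST(Term) = { u, y }.

{ u, y }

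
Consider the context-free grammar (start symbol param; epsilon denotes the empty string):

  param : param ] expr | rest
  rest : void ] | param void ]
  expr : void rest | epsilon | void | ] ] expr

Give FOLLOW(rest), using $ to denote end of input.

{ $, ], void }

In param : rest: rest is at the end, add FOLLOW(param) = { $, ], void }.
In expr : void rest: rest is at the end, add FOLLOW(expr) = { $, ], void }.
Union: FOLLOW(rest) = { $, ], void }.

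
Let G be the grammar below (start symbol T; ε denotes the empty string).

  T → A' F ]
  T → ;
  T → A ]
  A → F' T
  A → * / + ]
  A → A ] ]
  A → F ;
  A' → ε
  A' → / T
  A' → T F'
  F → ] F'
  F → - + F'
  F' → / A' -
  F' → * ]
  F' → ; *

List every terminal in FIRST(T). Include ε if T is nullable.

From T → A' F ]: A' nullable, take FIRST(A') ∪ FIRST(F) = { *, -, /, ;, ] }.
T → ; contributes {;}.
From T → A ]: add FIRST(A) = { *, -, /, ;, ] }.
Union: FIRST(T) = { *, -, /, ;, ] }.

{ *, -, /, ;, ] }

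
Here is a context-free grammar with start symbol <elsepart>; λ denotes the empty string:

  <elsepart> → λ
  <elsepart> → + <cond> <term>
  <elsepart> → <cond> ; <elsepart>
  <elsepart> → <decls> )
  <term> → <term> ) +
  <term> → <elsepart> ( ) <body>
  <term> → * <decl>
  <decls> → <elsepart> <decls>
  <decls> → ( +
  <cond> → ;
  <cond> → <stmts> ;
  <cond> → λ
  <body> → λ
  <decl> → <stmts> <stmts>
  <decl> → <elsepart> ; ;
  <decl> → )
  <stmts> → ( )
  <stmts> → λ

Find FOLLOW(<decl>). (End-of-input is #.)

{ #, (, ), +, ; }

In <term> → * <decl>: <decl> is at the end, add FOLLOW(<term>) = { #, (, ), +, ; }.
Union: FOLLOW(<decl>) = { #, (, ), +, ; }.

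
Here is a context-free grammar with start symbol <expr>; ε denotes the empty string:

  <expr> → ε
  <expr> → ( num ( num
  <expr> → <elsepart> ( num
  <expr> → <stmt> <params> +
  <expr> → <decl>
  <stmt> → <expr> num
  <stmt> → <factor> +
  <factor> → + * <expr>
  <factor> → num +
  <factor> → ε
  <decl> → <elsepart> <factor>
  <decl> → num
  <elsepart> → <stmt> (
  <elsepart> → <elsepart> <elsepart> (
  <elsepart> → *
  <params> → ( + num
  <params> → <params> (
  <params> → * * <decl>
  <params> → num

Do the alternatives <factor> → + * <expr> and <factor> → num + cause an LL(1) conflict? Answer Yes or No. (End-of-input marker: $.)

No

FIRST(+ * <expr>) = { + } and FIRST(num +) = { num }.
The FIRST sets are disjoint and neither alternative is nullable — no conflict.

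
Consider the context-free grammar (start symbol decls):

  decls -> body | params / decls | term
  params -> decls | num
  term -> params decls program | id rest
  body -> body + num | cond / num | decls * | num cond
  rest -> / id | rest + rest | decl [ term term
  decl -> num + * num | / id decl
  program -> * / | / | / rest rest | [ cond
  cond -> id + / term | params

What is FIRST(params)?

{ id, num }

From params -> decls: add FIRST(decls) = { id, num }.
params -> num contributes {num}.
Union: FIRST(params) = { id, num }.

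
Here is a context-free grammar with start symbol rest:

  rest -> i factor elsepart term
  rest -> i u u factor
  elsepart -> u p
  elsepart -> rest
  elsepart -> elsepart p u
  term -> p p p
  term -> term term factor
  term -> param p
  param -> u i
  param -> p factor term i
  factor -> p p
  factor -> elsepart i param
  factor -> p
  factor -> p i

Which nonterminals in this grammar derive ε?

{ } (none)

No nonterminal has an empty production or an RHS whose symbols are all nullable.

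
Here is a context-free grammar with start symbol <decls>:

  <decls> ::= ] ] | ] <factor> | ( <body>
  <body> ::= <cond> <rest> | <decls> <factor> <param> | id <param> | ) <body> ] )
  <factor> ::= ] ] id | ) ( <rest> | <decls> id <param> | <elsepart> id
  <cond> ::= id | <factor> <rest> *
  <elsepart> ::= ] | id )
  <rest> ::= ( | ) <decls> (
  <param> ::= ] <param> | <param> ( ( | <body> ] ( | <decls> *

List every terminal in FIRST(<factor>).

<factor> ::= ] ] id contributes {]}.
<factor> ::= ) ( <rest> contributes {)}.
From <factor> ::= <decls> id <param>: add FIRST(<decls>) = { (, ] }.
From <factor> ::= <elsepart> id: add FIRST(<elsepart>) = { ], id }.
Union: FIRST(<factor>) = { (, ), ], id }.

{ (, ), ], id }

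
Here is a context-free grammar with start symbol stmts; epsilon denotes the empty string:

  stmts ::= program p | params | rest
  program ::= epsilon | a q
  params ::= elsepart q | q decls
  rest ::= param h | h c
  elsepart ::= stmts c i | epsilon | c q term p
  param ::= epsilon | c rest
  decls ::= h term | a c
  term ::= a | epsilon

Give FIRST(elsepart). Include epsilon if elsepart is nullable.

From elsepart ::= stmts c i: add FIRST(stmts) = { a, c, h, p, q }.
elsepart ::= epsilon contributes epsilon.
elsepart ::= c q term p contributes {c}.
Union: FIRST(elsepart) = { a, c, h, p, q, epsilon }.

{ a, c, h, p, q, epsilon }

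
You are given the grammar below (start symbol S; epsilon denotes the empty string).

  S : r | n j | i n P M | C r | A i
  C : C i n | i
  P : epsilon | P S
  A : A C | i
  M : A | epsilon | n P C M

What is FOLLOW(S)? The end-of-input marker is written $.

{ $, i, n, r }

S is the start symbol, so $ ∈ FOLLOW(S).
In P : P S: S is at the end, add FOLLOW(P) = { $, i, n, r }.
Union: FOLLOW(S) = { $, i, n, r }.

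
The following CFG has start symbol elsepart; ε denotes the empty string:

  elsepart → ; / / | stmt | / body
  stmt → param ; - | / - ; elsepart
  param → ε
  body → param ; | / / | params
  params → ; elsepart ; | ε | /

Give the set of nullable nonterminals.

Directly nullable (have an ε-production): param, params.
body → params with every symbol nullable, so body is nullable.
No other nonterminal has a production whose RHS symbols are all nullable.

{ body, param, params }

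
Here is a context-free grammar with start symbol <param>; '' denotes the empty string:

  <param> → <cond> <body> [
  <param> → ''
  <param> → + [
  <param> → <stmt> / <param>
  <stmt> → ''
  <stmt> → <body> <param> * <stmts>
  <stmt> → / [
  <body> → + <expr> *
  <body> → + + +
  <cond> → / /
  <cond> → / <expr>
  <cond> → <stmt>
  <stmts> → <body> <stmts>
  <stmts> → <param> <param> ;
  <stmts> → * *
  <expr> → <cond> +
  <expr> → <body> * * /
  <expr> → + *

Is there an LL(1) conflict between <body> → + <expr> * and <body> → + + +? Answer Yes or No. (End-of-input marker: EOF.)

FIRST(+ <expr> *) = { + } and FIRST(+ + +) = { + }.
Both contain +, so the two alternatives are not disjoint — LL(1) conflict.

Yes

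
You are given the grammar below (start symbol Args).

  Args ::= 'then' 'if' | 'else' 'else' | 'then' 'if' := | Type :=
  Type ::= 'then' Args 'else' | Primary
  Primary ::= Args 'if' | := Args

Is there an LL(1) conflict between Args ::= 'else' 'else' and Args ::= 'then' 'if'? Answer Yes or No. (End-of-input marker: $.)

FIRST('else' 'else') = { 'else' } and FIRST('then' 'if') = { 'then' }.
The FIRST sets are disjoint and neither alternative is nullable — no conflict.

No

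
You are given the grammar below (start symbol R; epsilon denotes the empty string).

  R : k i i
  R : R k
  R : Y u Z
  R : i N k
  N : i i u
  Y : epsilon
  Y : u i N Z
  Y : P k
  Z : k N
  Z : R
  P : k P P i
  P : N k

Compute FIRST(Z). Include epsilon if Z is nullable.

Z : k N contributes {k}.
From Z : R: add FIRST(R) = { i, k, u }.
Union: FIRST(Z) = { i, k, u }.

{ i, k, u }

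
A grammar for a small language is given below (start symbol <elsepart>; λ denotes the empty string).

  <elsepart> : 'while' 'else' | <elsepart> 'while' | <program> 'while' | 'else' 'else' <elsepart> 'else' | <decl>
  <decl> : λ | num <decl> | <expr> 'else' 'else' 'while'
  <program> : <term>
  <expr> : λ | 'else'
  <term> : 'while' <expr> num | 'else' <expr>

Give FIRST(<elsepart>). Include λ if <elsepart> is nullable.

{ 'else', 'while', num, λ }

<elsepart> : 'while' 'else' contributes {'while'}.
From <elsepart> : <elsepart> 'while': <elsepart> nullable, take FIRST(<elsepart>) ∪ {'while'} = { 'else', 'while', num }.
From <elsepart> : <program> 'while': add FIRST(<program>) = { 'else', 'while' }.
<elsepart> : 'else' 'else' <elsepart> 'else' contributes {'else'}.
From <elsepart> : <decl>: add FIRST(<decl>) = { 'else', num, λ } (including λ since <decl> is nullable).
Union: FIRST(<elsepart>) = { 'else', 'while', num, λ }.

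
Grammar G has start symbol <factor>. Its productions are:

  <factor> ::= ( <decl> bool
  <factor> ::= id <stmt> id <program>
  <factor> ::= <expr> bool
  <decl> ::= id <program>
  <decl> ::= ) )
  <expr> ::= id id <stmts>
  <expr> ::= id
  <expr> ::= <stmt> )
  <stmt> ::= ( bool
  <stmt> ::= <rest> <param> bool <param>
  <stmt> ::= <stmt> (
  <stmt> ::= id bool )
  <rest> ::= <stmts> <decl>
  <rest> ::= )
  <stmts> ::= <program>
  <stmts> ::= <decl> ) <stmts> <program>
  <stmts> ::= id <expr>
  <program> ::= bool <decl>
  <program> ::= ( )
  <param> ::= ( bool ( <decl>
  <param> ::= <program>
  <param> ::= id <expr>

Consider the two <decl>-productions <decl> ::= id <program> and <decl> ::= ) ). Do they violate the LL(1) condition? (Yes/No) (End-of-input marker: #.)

No

FIRST(id <program>) = { id } and FIRST() )) = { ) }.
The FIRST sets are disjoint and neither alternative is nullable — no conflict.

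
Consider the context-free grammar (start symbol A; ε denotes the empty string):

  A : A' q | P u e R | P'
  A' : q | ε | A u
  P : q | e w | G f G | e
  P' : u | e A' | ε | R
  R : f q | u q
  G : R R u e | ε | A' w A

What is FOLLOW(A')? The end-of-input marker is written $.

In A : A' q: add FIRST(q) = { q }.
In P' : e A': A' is at the end, add FOLLOW(P') = { $, f, u }.
In G : A' w A: add FIRST(w A) = { w }.
Union: FOLLOW(A') = { $, f, q, u, w }.

{ $, f, q, u, w }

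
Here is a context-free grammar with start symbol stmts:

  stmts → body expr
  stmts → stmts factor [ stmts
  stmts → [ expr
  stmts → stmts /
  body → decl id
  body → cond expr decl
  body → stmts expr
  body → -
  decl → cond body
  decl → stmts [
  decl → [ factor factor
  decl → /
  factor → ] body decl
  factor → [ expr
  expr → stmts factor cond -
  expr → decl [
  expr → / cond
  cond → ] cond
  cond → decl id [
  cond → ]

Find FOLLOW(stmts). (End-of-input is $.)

{ $, -, /, [, ] }

stmts is the start symbol, so $ ∈ FOLLOW(stmts).
In stmts → stmts factor [ stmts: add FIRST(factor [ stmts) = { [, ] }.
In stmts → stmts factor [ stmts: stmts is at the end, add FOLLOW(stmts) = { $, -, /, [, ] }.
In stmts → stmts /: add FIRST(/) = { / }.
In body → stmts expr: add FIRST(expr) = { -, /, [, ] }.
In decl → stmts [: add FIRST([) = { [ }.
In expr → stmts factor cond -: add FIRST(factor cond -) = { [, ] }.
Union: FOLLOW(stmts) = { $, -, /, [, ] }.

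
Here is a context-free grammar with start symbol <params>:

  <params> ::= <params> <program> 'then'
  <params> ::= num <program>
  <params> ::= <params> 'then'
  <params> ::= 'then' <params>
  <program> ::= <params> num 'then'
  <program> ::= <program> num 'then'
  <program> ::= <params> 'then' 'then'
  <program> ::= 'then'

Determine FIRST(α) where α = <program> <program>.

{ 'then', num }

Add FIRST(<program>) = { 'then', num }; <program> is not nullable, stop.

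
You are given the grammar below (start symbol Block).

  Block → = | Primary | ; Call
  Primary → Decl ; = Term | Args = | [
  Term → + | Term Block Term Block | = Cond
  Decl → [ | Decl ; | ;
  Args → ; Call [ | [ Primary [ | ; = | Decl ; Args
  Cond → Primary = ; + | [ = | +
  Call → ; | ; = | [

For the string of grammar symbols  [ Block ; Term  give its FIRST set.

[ is a terminal; add {[} and stop.

{ [ }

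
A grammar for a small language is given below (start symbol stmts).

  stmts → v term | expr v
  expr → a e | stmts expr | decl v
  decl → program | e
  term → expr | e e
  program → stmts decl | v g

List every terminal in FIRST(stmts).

{ a, e, v }

stmts → v term contributes {v}.
From stmts → expr v: add FIRST(expr) = { a, e, v }.
Union: FIRST(stmts) = { a, e, v }.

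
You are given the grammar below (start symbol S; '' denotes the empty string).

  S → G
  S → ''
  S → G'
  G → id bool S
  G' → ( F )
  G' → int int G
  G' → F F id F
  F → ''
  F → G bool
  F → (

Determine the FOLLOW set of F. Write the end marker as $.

In G' → ( F ): add FIRST()) = { ) }.
In G' → F F id F: add FIRST(F id F) = { (, id }.
In G' → F F id F: add FIRST(id F) = { id }.
In G' → F F id F: F is at the end, add FOLLOW(G') = { $, bool }.
Union: FOLLOW(F) = { $, (, ), bool, id }.

{ $, (, ), bool, id }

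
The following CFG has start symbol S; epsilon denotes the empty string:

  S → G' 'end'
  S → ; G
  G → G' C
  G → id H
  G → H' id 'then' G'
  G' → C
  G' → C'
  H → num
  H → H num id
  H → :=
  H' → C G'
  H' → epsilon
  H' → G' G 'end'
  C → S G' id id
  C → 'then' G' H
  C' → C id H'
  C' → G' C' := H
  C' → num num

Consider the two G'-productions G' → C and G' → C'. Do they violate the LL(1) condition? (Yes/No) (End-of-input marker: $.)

FIRST(C) = { 'then', ;, num } and FIRST(C') = { 'then', ;, num }.
Both contain 'then', so the two alternatives are not disjoint — LL(1) conflict.

Yes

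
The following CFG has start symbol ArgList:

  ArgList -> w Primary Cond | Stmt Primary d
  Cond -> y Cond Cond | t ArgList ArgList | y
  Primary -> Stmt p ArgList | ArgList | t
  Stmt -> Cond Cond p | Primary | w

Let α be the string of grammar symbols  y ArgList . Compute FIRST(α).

{ y }

y is a terminal; add {y} and stop.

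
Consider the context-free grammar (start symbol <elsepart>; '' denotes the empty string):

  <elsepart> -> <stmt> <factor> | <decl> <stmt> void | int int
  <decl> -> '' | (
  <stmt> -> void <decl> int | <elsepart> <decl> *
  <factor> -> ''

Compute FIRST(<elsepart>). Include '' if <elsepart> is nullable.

From <elsepart> -> <stmt> <factor>: add FIRST(<stmt>) = { (, int, void }.
From <elsepart> -> <decl> <stmt> void: <decl> nullable, take FIRST(<decl>) ∪ FIRST(<stmt>) = { (, int, void }.
<elsepart> -> int int contributes {int}.
Union: FIRST(<elsepart>) = { (, int, void }.

{ (, int, void }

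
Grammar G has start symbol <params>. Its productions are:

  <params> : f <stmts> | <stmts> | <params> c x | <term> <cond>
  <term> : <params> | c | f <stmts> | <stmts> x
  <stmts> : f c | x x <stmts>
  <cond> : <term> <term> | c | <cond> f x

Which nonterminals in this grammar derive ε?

{ } (none)

No nonterminal has an empty production or an RHS whose symbols are all nullable.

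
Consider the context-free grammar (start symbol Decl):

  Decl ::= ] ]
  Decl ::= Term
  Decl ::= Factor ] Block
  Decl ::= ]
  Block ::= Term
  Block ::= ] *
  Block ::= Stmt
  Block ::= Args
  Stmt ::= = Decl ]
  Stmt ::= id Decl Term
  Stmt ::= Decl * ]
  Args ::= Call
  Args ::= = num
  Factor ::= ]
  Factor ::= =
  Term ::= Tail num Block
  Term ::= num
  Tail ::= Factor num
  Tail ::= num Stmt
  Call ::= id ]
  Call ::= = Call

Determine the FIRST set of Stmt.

{ =, ], id, num }

Stmt ::= = Decl ] contributes {=}.
Stmt ::= id Decl Term contributes {id}.
From Stmt ::= Decl * ]: add FIRST(Decl) = { =, ], num }.
Union: FIRST(Stmt) = { =, ], id, num }.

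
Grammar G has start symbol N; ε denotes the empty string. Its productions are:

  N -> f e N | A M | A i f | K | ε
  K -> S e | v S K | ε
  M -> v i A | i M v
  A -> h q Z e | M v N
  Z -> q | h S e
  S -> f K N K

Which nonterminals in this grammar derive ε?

{ K, N }

Directly nullable (have an ε-production): N, K.
No other nonterminal has a production whose RHS symbols are all nullable.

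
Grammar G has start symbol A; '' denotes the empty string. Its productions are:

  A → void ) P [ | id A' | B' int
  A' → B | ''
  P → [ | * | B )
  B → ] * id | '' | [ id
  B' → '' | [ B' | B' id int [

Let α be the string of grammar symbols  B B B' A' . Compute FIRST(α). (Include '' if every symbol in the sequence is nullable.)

Add FIRST(B)\{''} = { [, ] }; B is nullable, continue.
Add FIRST(B)\{''} = { [, ] }; B is nullable, continue.
Add FIRST(B')\{''} = { [, id }; B' is nullable, continue.
Add FIRST(A')\{''} = { [, ] }; A' is nullable, continue.
Every symbol is nullable, so include ''.

{ [, ], id, '' }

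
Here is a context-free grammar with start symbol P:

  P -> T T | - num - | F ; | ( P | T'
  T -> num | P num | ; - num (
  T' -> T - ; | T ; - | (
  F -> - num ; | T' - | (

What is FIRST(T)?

T -> num contributes {num}.
From T -> P num: add FIRST(P) = { (, -, ;, num }.
T -> ; - num ( contributes {;}.
Union: FIRST(T) = { (, -, ;, num }.

{ (, -, ;, num }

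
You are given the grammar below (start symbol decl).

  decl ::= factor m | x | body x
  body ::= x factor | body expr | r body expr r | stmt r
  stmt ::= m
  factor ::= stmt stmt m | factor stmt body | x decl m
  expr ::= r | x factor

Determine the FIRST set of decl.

{ m, r, x }

From decl ::= factor m: add FIRST(factor) = { m, x }.
decl ::= x contributes {x}.
From decl ::= body x: add FIRST(body) = { m, r, x }.
Union: FIRST(decl) = { m, r, x }.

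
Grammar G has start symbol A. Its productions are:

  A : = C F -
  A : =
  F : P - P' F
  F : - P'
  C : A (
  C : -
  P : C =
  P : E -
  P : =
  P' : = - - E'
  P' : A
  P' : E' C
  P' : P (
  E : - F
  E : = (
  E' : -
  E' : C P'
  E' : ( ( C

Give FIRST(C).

{ -, = }

From C : A (: add FIRST(A) = { = }.
C : - contributes {-}.
Union: FIRST(C) = { -, = }.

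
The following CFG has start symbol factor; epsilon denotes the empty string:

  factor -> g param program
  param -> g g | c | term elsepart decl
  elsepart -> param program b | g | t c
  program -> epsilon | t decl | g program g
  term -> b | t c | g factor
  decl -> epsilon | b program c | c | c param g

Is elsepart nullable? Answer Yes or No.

No

Nullable nonterminals: decl, program.
No production of elsepart has an RHS whose symbols are all nullable, so elsepart is not nullable.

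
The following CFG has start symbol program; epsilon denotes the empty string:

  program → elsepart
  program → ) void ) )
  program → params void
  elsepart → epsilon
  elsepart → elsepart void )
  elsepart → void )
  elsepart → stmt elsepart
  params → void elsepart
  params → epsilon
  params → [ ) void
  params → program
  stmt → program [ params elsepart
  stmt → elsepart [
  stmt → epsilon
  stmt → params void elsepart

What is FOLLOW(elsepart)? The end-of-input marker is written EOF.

{ EOF, ), [, void }

In program → elsepart: elsepart is at the end, add FOLLOW(program) = { EOF, ), [, void }.
In elsepart → elsepart void ): add FIRST(void )) = { void }.
In elsepart → stmt elsepart: elsepart is at the end, add FOLLOW(elsepart) = { EOF, ), [, void }.
In params → void elsepart: elsepart is at the end, add FOLLOW(params) = { EOF, ), [, void }.
In stmt → program [ params elsepart: elsepart is at the end, add FOLLOW(stmt) = { EOF, ), [, void }.
In stmt → elsepart [: add FIRST([) = { [ }.
In stmt → params void elsepart: elsepart is at the end, add FOLLOW(stmt) = { EOF, ), [, void }.
Union: FOLLOW(elsepart) = { EOF, ), [, void }.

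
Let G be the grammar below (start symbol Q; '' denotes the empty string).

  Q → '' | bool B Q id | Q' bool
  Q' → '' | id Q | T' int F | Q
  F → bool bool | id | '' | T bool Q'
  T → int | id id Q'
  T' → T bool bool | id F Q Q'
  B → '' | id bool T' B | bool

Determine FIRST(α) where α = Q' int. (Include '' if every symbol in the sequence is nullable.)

{ bool, id, int }

Add FIRST(Q')\{''} = { bool, id, int }; Q' is nullable, continue.
int is a terminal; add {int} and stop.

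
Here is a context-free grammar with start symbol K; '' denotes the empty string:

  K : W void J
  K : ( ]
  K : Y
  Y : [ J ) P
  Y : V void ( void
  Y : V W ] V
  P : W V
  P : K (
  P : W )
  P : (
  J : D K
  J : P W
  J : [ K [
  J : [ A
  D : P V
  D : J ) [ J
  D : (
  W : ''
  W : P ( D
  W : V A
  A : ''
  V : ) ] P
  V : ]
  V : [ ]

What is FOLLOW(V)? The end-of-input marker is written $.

{ $, (, ), [, ], void }

In Y : V void ( void: add FIRST(void ( void) = { void }.
In Y : V W ] V: add FIRST(W ] V) = { (, ), [, ], void }.
In Y : V W ] V: V is at the end, add FOLLOW(Y) = { $, (, ), [, ], void }.
In P : W V: V is at the end, add FOLLOW(P) = { $, (, ), [, ], void }.
In D : P V: V is at the end, add FOLLOW(D) = { $, (, ), [, ], void }.
In W : V A: add FIRST(A)\{''} = {  }.
  Since A is nullable, also add FOLLOW(W) = { $, (, ), [, ], void }.
Union: FOLLOW(V) = { $, (, ), [, ], void }.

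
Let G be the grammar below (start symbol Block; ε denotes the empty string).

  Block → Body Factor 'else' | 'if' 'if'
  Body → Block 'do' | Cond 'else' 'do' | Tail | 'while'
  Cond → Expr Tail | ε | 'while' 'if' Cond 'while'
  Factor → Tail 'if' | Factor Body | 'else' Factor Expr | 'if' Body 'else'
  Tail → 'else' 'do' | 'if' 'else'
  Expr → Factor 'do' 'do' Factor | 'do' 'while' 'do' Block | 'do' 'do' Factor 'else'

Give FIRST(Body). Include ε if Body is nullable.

{ 'do', 'else', 'if', 'while' }

From Body → Block 'do': add FIRST(Block) = { 'do', 'else', 'if', 'while' }.
From Body → Cond 'else' 'do': Cond nullable, take FIRST(Cond) ∪ {'else'} = { 'do', 'else', 'if', 'while' }.
From Body → Tail: add FIRST(Tail) = { 'else', 'if' }.
Body → 'while' contributes {'while'}.
Union: FIRST(Body) = { 'do', 'else', 'if', 'while' }.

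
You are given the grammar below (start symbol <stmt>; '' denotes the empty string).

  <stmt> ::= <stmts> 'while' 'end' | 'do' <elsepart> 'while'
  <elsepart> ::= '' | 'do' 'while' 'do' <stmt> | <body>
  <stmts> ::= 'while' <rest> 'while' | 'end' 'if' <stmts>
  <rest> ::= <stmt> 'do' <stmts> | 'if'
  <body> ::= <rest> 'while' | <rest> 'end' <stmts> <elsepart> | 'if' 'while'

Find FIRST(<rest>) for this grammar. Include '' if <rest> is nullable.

{ 'do', 'end', 'if', 'while' }

From <rest> ::= <stmt> 'do' <stmts>: add FIRST(<stmt>) = { 'do', 'end', 'while' }.
<rest> ::= 'if' contributes {'if'}.
Union: FIRST(<rest>) = { 'do', 'end', 'if', 'while' }.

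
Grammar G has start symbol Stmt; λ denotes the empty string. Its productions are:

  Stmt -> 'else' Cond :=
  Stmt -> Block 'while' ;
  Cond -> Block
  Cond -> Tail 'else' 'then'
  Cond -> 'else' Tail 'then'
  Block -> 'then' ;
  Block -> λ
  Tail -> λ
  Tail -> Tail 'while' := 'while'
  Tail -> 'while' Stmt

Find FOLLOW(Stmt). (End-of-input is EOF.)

{ EOF, 'else', 'then', 'while' }

Stmt is the start symbol, so EOF ∈ FOLLOW(Stmt).
In Tail -> 'while' Stmt: Stmt is at the end, add FOLLOW(Tail) = { 'else', 'then', 'while' }.
Union: FOLLOW(Stmt) = { EOF, 'else', 'then', 'while' }.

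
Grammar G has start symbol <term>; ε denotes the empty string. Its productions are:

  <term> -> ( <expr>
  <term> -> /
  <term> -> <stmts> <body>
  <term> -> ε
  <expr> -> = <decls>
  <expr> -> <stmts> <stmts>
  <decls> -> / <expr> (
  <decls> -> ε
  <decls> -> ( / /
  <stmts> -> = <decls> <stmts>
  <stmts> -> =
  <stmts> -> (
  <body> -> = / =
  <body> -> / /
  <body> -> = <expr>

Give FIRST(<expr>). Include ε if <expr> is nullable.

<expr> -> = <decls> contributes {=}.
From <expr> -> <stmts> <stmts>: add FIRST(<stmts>) = { (, = }.
Union: FIRST(<expr>) = { (, = }.

{ (, = }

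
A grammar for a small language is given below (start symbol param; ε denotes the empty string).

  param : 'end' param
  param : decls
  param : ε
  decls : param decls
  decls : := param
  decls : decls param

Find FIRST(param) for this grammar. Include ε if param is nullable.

{ 'end', :=, ε }

param : 'end' param contributes {'end'}.
From param : decls: add FIRST(decls) = { 'end', := }.
param : ε contributes ε.
Union: FIRST(param) = { 'end', :=, ε }.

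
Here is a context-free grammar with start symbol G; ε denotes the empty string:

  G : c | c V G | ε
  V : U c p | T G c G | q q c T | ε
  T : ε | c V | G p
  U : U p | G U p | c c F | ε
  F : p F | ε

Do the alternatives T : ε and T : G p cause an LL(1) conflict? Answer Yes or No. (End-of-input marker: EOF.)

Yes

FIRST(ε) = { ε } and FIRST(G p) = { c, p }.
The first alternative is nullable and FOLLOW(T) = { EOF, c, p } shares c with FIRST of the second — conflict.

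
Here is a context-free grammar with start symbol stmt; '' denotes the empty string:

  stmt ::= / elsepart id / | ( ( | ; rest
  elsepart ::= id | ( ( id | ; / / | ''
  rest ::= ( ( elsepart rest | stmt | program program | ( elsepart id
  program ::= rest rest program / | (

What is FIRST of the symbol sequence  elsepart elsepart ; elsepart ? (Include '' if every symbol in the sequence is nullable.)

{ (, ;, id }

Add FIRST(elsepart)\{''} = { (, ;, id }; elsepart is nullable, continue.
Add FIRST(elsepart)\{''} = { (, ;, id }; elsepart is nullable, continue.
; is a terminal; add {;} and stop.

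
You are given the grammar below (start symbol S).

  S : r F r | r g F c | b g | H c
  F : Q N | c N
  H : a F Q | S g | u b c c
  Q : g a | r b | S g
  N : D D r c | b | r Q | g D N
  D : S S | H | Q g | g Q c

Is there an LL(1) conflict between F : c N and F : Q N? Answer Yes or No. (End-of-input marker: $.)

FIRST(c N) = { c } and FIRST(Q N) = { a, b, g, r, u }.
The FIRST sets are disjoint and neither alternative is nullable — no conflict.

No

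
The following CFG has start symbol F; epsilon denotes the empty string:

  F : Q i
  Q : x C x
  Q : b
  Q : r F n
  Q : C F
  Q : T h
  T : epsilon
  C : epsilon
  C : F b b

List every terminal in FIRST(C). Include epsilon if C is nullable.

C : epsilon contributes epsilon.
From C : F b b: add FIRST(F) = { b, h, r, x }.
Union: FIRST(C) = { b, h, r, x, epsilon }.

{ b, h, r, x, epsilon }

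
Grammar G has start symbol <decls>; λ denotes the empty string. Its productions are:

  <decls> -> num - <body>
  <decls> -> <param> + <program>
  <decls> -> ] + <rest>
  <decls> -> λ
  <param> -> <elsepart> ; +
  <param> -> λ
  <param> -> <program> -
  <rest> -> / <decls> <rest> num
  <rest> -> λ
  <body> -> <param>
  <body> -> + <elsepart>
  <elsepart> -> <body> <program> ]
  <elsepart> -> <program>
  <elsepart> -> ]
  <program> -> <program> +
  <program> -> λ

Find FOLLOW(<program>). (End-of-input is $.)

{ $, +, -, /, ;, ], num }

In <decls> -> <param> + <program>: <program> is at the end, add FOLLOW(<decls>) = { $, /, num }.
In <param> -> <program> -: add FIRST(-) = { - }.
In <elsepart> -> <body> <program> ]: add FIRST(]) = { ] }.
In <elsepart> -> <program>: <program> is at the end, add FOLLOW(<elsepart>) = { $, +, /, ;, ], num }.
In <program> -> <program> +: add FIRST(+) = { + }.
Union: FOLLOW(<program>) = { $, +, -, /, ;, ], num }.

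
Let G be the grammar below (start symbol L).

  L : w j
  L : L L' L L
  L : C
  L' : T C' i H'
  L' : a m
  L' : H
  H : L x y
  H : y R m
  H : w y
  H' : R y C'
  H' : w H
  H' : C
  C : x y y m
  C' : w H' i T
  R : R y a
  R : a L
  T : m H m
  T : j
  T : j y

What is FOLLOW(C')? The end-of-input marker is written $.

In L' : T C' i H': add FIRST(i H') = { i }.
In H' : R y C': C' is at the end, add FOLLOW(H') = { i, w, x }.
Union: FOLLOW(C') = { i, w, x }.

{ i, w, x }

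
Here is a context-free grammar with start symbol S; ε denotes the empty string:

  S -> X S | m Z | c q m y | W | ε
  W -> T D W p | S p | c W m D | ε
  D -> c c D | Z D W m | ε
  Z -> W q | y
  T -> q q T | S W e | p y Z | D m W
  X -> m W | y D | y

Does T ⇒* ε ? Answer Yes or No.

No

Nullable nonterminals: D, S, W.
No production of T has an RHS whose symbols are all nullable, so T is not nullable.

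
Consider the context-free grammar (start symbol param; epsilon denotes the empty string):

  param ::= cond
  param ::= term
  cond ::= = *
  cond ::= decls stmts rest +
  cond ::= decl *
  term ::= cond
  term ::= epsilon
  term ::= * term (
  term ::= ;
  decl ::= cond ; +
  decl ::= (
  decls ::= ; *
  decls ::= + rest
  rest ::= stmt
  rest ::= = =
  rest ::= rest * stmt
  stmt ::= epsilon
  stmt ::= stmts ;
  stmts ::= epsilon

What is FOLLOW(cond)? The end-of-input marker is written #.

{ #, (, ; }

In param ::= cond: cond is at the end, add FOLLOW(param) = { # }.
In term ::= cond: cond is at the end, add FOLLOW(term) = { #, ( }.
In decl ::= cond ; +: add FIRST(; +) = { ; }.
Union: FOLLOW(cond) = { #, (, ; }.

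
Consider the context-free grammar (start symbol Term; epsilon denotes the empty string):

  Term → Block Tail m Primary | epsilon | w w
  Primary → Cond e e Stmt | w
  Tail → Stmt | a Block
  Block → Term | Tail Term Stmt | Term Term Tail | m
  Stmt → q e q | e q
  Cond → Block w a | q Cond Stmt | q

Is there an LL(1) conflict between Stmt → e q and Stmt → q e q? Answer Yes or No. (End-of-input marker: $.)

No

FIRST(e q) = { e } and FIRST(q e q) = { q }.
The FIRST sets are disjoint and neither alternative is nullable — no conflict.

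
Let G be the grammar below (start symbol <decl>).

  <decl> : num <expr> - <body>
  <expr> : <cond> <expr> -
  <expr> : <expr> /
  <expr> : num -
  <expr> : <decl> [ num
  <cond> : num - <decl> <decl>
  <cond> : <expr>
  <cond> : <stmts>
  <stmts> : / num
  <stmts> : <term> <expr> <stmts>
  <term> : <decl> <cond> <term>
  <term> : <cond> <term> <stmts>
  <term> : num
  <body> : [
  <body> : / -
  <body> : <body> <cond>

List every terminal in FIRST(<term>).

From <term> : <decl> <cond> <term>: add FIRST(<decl>) = { num }.
From <term> : <cond> <term> <stmts>: add FIRST(<cond>) = { /, num }.
<term> : num contributes {num}.
Union: FIRST(<term>) = { /, num }.

{ /, num }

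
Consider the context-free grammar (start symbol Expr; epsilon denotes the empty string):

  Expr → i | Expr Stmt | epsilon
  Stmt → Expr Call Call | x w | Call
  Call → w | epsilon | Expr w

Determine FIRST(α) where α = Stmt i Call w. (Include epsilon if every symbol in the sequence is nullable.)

Add FIRST(Stmt)\{epsilon} = { i, w, x }; Stmt is nullable, continue.
i is a terminal; add {i} and stop.

{ i, w, x }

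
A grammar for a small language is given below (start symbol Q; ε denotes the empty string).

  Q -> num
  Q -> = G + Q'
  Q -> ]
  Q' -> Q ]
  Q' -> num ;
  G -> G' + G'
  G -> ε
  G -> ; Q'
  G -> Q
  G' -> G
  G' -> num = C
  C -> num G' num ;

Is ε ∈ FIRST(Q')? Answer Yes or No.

No

Nullable nonterminals: G, G'.
No production of Q' has an RHS whose symbols are all nullable, so Q' is not nullable.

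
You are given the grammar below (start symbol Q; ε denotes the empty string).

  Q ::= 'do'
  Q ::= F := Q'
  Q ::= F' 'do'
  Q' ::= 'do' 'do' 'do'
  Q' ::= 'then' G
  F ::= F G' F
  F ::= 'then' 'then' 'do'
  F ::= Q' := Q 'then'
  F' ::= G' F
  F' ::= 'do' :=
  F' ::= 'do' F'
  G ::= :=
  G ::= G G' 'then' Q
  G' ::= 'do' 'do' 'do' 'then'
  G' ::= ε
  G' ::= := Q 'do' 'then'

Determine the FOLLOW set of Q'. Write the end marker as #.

In Q ::= F := Q': Q' is at the end, add FOLLOW(Q) = { #, 'do', 'then', := }.
In F ::= Q' := Q 'then': add FIRST(:= Q 'then') = { := }.
Union: FOLLOW(Q') = { #, 'do', 'then', := }.

{ #, 'do', 'then', := }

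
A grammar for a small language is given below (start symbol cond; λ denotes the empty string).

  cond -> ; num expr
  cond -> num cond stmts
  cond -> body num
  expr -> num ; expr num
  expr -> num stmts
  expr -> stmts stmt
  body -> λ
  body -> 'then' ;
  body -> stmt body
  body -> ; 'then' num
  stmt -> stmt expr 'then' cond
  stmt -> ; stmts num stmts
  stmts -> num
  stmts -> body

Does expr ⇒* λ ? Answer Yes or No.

No

Nullable nonterminals: body, stmts.
No production of expr has an RHS whose symbols are all nullable, so expr is not nullable.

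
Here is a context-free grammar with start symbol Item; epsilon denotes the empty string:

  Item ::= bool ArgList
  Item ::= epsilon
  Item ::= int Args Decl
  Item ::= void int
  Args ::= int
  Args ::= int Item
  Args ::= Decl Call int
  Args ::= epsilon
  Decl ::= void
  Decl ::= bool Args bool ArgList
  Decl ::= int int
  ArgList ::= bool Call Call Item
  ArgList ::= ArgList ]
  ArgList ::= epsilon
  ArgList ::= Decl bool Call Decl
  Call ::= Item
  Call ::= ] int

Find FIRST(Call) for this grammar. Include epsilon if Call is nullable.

From Call ::= Item: add FIRST(Item) = { bool, int, void, epsilon } (including epsilon since Item is nullable).
Call ::= ] int contributes {]}.
Union: FIRST(Call) = { ], bool, int, void, epsilon }.

{ ], bool, int, void, epsilon }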